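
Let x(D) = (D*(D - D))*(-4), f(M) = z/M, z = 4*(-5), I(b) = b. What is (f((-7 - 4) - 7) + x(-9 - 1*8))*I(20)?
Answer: 200/9 ≈ 22.222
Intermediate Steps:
z = -20
f(M) = -20/M
x(D) = 0 (x(D) = (D*0)*(-4) = 0*(-4) = 0)
(f((-7 - 4) - 7) + x(-9 - 1*8))*I(20) = (-20/((-7 - 4) - 7) + 0)*20 = (-20/(-11 - 7) + 0)*20 = (-20/(-18) + 0)*20 = (-20*(-1/18) + 0)*20 = (10/9 + 0)*20 = (10/9)*20 = 200/9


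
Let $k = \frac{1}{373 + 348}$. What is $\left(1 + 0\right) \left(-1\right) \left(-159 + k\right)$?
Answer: $\frac{114638}{721} \approx 159.0$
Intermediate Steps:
$k = \frac{1}{721} \approx 0.001387$
$\left(1 + 0\right) \left(-1\right) \left(-159 + k\right) = \left(1 + 0\right) \left(-1\right) \left(-159 + \frac{1}{721}\right) = 1 \left(-1\right) \left(- \frac{114638}{721}\right) = \left(-1\right) \left(- \frac{114638}{721}\right) = \frac{114638}{721}$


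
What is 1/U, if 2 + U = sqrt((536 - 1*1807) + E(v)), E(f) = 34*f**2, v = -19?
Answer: 2/10999 + sqrt(11003)/10999 ≈ 0.0097186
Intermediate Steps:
U = -2 + sqrt(11003) (U = -2 + sqrt((536 - 1*1807) + 34*(-19)**2) = -2 + sqrt((536 - 1807) + 34*361) = -2 + sqrt(-1271 + 12274) = -2 + sqrt(11003) ≈ 102.90)
1/U = 1/(-2 + sqrt(11003))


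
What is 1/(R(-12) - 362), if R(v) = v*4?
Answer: -1/410 ≈ -0.0024390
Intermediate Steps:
R(v) = 4*v
1/(R(-12) - 362) = 1/(4*(-12) - 362) = 1/(-48 - 362) = 1/(-410) = -1/410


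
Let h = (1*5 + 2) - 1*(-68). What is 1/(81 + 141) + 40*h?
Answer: 666001/222 ≈ 3000.0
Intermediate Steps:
h = 75 (h = (5 + 2) + 68 = 7 + 68 = 75)
1/(81 + 141) + 40*h = 1/(81 + 141) + 40*75 = 1/222 + 3000 = 666001/222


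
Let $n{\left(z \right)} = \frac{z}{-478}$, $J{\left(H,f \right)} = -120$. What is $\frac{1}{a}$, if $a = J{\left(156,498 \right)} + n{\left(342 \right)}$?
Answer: $- \frac{239}{28851} \approx -0.0082839$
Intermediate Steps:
$n{\left(z \right)} = - \frac{z}{478}$ ($n{\left(z \right)} = z \left(- \frac{1}{478}\right) = - \frac{z}{478}$)
$a = - \frac{28851}{239}$ ($a = -120 - \frac{171}{239} = - \frac{28851}{239} \approx -120.72$)
$\frac{1}{a} = \frac{1}{- \frac{28851}{239}} = - \frac{239}{28851}$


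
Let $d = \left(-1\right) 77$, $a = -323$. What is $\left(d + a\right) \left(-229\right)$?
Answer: $91600$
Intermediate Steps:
$d = -77$
$\left(d + a\right) \left(-229\right) = \left(-77 - 323\right) \left(-229\right) = \left(-400\right) \left(-229\right) = 91600$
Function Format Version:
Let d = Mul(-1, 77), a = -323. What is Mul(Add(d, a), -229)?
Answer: 91600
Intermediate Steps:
d = -77
Mul(Add(d, a), -229) = Mul(Add(-77, -323), -229) = Mul(-400, -229) = 91600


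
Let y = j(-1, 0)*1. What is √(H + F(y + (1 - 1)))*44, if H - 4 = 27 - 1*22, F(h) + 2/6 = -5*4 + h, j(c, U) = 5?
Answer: 44*I*√57/3 ≈ 110.73*I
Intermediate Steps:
y = 5 (y = 5*1 = 5)
F(h) = -61/3 + h (F(h) = -⅓ + (-5*4 + h) = -⅓ + (-20 + h) = -61/3 + h)
H = 9 (H = 4 + (27 - 1*22) = 4 + (27 - 22) = 4 + 5 = 9)
√(H + F(y + (1 - 1)))*44 = √(9 + (-61/3 + (5 + (1 - 1))))*44 = √(9 + (-61/3 + (5 + 0)))*44 = √(9 + (-61/3 + 5))*44 = √(9 - 46/3)*44 = √(-19/3)*44 = (I*√57/3)*44 = 44*I*√57/3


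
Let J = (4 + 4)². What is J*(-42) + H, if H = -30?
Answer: -2718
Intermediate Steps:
J = 64 (J = 8² = 64)
J*(-42) + H = 64*(-42) - 30 = -2688 - 30 = -2718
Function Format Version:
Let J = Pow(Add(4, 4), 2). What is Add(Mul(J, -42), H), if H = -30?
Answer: -2718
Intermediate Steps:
J = 64 (J = Pow(8, 2) = 64)
Add(Mul(J, -42), H) = Add(Mul(64, -42), -30) = Add(-2688, -30) = -2718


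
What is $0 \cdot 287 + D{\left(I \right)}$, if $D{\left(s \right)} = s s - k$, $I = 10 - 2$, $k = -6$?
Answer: $70$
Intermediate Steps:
$I = 8$ ($I = 10 - 2 = 8$)
$D{\left(s \right)} = 6 + s^{2}$ ($D{\left(s \right)} = s s - -6 = s^{2} + 6 = 6 + s^{2}$)
$0 \cdot 287 + D{\left(I \right)} = 0 \cdot 287 + \left(6 + 8^{2}\right) = 0 + \left(6 + 64\right) = 0 + 70 = 70$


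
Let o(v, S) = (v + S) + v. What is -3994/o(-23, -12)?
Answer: 1997/29 ≈ 68.862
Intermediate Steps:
o(v, S) = S + 2*v (o(v, S) = (S + v) + v = S + 2*v)
-3994/o(-23, -12) = -3994/(-12 + 2*(-23)) = -3994/(-12 - 46) = -3994/(-58) = -3994*(-1/58) = 1997/29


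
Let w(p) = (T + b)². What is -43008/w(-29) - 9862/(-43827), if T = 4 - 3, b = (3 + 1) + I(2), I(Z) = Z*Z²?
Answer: -1883244938/7406763 ≈ -254.26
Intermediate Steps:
I(Z) = Z³
b = 12 (b = (3 + 1) + 2³ = 4 + 8 = 12)
T = 1
w(p) = 169 (w(p) = (1 + 12)² = 13² = 169)
-43008/w(-29) - 9862/(-43827) = -43008/169 - 9862/(-43827) = -43008*1/169 - 9862*(-1/43827) = -43008/169 + 9862/43827 = -1883244938/7406763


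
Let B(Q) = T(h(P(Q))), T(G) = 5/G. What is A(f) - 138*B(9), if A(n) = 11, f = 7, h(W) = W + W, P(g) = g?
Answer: -82/3 ≈ -27.333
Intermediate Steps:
h(W) = 2*W
B(Q) = 5/(2*Q) (B(Q) = 5/((2*Q)) = 5*(1/(2*Q)) = 5/(2*Q))
A(f) - 138*B(9) = 11 - 345/9 = 11 - 138*5/18 = 11 - 115/3 = -82/3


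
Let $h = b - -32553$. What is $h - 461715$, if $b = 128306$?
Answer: $-300856$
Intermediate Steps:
$h = 160859$ ($h = 128306 - -32553 = 128306 + 32553 = 160859$)
$h - 461715 = 160859 - 461715 = -300856$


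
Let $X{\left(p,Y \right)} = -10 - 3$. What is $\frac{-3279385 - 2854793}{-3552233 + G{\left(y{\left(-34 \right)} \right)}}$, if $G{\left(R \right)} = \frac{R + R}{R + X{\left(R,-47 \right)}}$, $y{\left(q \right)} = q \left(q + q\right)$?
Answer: $\frac{14102475222}{8166579043} \approx 1.7269$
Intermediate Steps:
$X{\left(p,Y \right)} = -13$ ($X{\left(p,Y \right)} = -10 - 3 = -13$)
$y{\left(q \right)} = 2 q^{2}$ ($y{\left(q \right)} = q 2 q = 2 q^{2}$)
$G{\left(R \right)} = \frac{2 R}{-13 + R}$ ($G{\left(R \right)} = \frac{R + R}{R - 13} = \frac{2 R}{-13 + R}$)
$\frac{-3279385 - 2854793}{-3552233 + G{\left(y{\left(-34 \right)} \right)}} = \frac{-3279385 - 2854793}{-3552233 + \frac{2 \cdot 2 \left(-34\right)^{2}}{-13 + 2 \left(-34\right)^{2}}} = - \frac{6134178}{-3552233 + \frac{2 \cdot 2 \cdot 1156}{-13 + 2 \cdot 1156}} = - \frac{6134178}{-3552233 + 2 \cdot 2312 \frac{1}{-13 + 2312}} = - \frac{6134178}{-3552233 + 2 \cdot 2312 \cdot \frac{1}{2299}} = - \frac{6134178}{-3552233 + \frac{4624}{2299}} = - \frac{6134178}{- \frac{8166579043}{2299}} = \left(-6134178\right) \left(- \frac{2299}{8166579043}\right) = \frac{14102475222}{8166579043}$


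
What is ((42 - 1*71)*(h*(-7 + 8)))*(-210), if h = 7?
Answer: 42630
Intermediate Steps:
((42 - 1*71)*(h*(-7 + 8)))*(-210) = ((42 - 1*71)*(7*(-7 + 8)))*(-210) = ((42 - 71)*(7*1))*(-210) = -29*7*(-210) = -203*(-210) = 42630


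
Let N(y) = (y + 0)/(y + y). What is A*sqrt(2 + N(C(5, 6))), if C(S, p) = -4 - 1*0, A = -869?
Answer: -869*sqrt(10)/2 ≈ -1374.0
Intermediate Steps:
C(S, p) = -4 (C(S, p) = -4 + 0 = -4)
N(y) = 1/2 (N(y) = y/((2*y)) = y*(1/(2*y)) = 1/2)
A*sqrt(2 + N(C(5, 6))) = -869*sqrt(2 + 1/2) = -869*sqrt(10)/2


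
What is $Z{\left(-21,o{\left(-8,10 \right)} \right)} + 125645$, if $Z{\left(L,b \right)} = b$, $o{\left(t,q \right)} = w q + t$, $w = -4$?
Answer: $125597$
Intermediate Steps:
$o{\left(t,q \right)} = t - 4 q$ ($o{\left(t,q \right)} = - 4 q + t = t - 4 q$)
$Z{\left(-21,o{\left(-8,10 \right)} \right)} + 125645 = \left(-8 - 40\right) + 125645 = -48 + 125645 = 125597$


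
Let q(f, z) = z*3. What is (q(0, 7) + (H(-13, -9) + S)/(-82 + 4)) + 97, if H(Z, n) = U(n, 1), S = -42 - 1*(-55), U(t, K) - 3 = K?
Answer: 9187/78 ≈ 117.78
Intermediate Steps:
U(t, K) = 3 + K
S = 13 (S = -42 + 55 = 13)
H(Z, n) = 4 (H(Z, n) = 3 + 1 = 4)
q(f, z) = 3*z
(q(0, 7) + (H(-13, -9) + S)/(-82 + 4)) + 97 = (3*7 + (4 + 13)/(-82 + 4)) + 97 = (21 + 17/(-78)) + 97 = (21 + 17*(-1/78)) + 97 = (21 - 17/78) + 97 = 1621/78 + 97 = 9187/78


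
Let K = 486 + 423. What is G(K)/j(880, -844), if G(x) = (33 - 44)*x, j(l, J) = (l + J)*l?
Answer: -101/320 ≈ -0.31563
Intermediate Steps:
K = 909
j(l, J) = l*(J + l) (j(l, J) = (J + l)*l = l*(J + l))
G(x) = -11*x
G(K)/j(880, -844) = (-11*909)/((880*(-844 + 880))) = -9999/(880*36) = -9999/31680 = -9999*1/31680 = -101/320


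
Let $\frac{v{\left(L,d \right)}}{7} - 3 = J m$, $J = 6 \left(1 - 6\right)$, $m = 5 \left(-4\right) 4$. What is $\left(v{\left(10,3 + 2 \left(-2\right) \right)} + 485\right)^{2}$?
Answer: $299497636$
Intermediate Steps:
$m = -80$ ($m = \left(-20\right) 4 = -80$)
$J = -30$ ($J = 6 \left(1 - 6\right) = 6 \left(-5\right) = -30$)
$v{\left(L,d \right)} = 16821$ ($v{\left(L,d \right)} = 21 + 7 \left(\left(-30\right) \left(-80\right)\right) = 21 + 7 \cdot 2400 = 21 + 16800 = 16821$)
$\left(v{\left(10,3 + 2 \left(-2\right) \right)} + 485\right)^{2} = \left(16821 + 485\right)^{2} = 17306^{2} = 299497636$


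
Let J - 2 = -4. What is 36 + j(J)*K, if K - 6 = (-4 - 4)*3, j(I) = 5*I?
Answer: 216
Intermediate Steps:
J = -2 (J = 2 - 4 = -2)
K = -18 (K = 6 + (-4 - 4)*3 = 6 - 8*3 = 6 - 24 = -18)
36 + j(J)*K = 36 + (5*(-2))*(-18) = 36 - 10*(-18) = 36 + 180 = 216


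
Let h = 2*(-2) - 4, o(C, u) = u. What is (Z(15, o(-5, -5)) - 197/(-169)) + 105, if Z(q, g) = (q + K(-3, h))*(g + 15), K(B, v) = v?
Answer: 29772/169 ≈ 176.17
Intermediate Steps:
h = -8 (h = -4 - 4 = -8)
Z(q, g) = (-8 + q)*(15 + g) (Z(q, g) = (q - 8)*(g + 15) = (-8 + q)*(15 + g))
(Z(15, o(-5, -5)) - 197/(-169)) + 105 = ((-120 - 8*(-5) + 15*15 - 5*15) - 197/(-169)) + 105 = ((-120 + 40 + 225 - 75) - 197*(-1/169)) + 105 = (70 + 197/169) + 105 = 12027/169 + 105 = 29772/169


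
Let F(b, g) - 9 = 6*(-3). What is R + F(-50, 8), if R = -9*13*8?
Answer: -945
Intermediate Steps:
F(b, g) = -9 (F(b, g) = 9 + 6*(-3) = 9 - 18 = -9)
R = -936 (R = -117*8 = -936)
R + F(-50, 8) = -936 - 9 = -945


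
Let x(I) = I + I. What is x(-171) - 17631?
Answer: -17973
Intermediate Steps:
x(I) = 2*I
x(-171) - 17631 = 2*(-171) - 17631 = -342 - 17631 = -17973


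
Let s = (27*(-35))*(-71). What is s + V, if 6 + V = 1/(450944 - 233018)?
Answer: 14620437415/217926 ≈ 67089.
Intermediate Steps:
s = 67095 (s = -945*(-71) = 67095)
V = -1307555/217926 (V = -6 + 1/(450944 - 233018) = -6 + 1/217926 = -1307555/217926 ≈ -6.0000)
s + V = 67095 - 1307555/217926 = 14620437415/217926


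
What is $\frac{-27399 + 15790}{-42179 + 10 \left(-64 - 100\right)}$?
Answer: $\frac{11609}{43819} \approx 0.26493$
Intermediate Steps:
$\frac{-27399 + 15790}{-42179 + 10 \left(-64 - 100\right)} = - \frac{11609}{-42179 + 10 \left(-164\right)} = - \frac{11609}{-42179 - 1640} = - \frac{11609}{-43819} = \left(-11609\right) \left(- \frac{1}{43819}\right) = \frac{11609}{43819}$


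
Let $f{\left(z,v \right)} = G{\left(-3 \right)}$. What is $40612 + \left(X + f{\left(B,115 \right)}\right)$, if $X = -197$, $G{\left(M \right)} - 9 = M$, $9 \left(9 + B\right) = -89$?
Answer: $40421$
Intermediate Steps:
$B = - \frac{170}{9}$ ($B = -9 + \frac{1}{9} \left(-89\right) = -9 - \frac{89}{9} = - \frac{170}{9} \approx -18.889$)
$G{\left(M \right)} = 9 + M$
$f{\left(z,v \right)} = 6$ ($f{\left(z,v \right)} = 9 - 3 = 6$)
$40612 + \left(X + f{\left(B,115 \right)}\right) = 40612 + \left(-197 + 6\right) = 40612 - 191 = 40421$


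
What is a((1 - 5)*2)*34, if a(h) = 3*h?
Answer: -816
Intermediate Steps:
a((1 - 5)*2)*34 = (3*((1 - 5)*2))*34 = (3*(-4*2))*34 = (3*(-8))*34 = -24*34 = -816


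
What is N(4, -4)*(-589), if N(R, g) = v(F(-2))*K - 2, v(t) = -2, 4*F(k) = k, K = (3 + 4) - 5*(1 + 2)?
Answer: -8246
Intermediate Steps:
K = -8 (K = 7 - 5*3 = 7 - 15 = -8)
F(k) = k/4
N(R, g) = 14 (N(R, g) = -2*(-8) - 2 = 16 - 2 = 14)
N(4, -4)*(-589) = 14*(-589) = -8246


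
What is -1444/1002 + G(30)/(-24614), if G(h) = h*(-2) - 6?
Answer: -8869121/6165807 ≈ -1.4384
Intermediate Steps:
G(h) = -6 - 2*h (G(h) = -2*h - 6 = -6 - 2*h)
-1444/1002 + G(30)/(-24614) = -1444/1002 + (-6 - 2*30)/(-24614) = -1444*1/1002 + (-6 - 60)*(-1/24614) = -722/501 - 66*(-1/24614) = -722/501 + 33/12307 = -8869121/6165807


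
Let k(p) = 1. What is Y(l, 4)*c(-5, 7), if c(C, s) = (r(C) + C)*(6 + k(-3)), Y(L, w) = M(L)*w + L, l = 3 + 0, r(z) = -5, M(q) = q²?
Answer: -2730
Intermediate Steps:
l = 3
Y(L, w) = L + w*L² (Y(L, w) = L²*w + L = w*L² + L = L + w*L²)
c(C, s) = -35 + 7*C (c(C, s) = (-5 + C)*(6 + 1) = (-5 + C)*7 = -35 + 7*C)
Y(l, 4)*c(-5, 7) = (3*(1 + 3*4))*(-35 + 7*(-5)) = (3*(1 + 12))*(-35 - 35) = (3*13)*(-70) = 39*(-70) = -2730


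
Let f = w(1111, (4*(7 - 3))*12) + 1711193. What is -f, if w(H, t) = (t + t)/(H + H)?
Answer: -1901135615/1111 ≈ -1.7112e+6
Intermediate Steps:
w(H, t) = t/H (w(H, t) = (2*t)/((2*H)) = (2*t)*(1/(2*H)) = t/H)
f = 1901135615/1111 (f = ((4*(7 - 3))*12)/1111 + 1711193 = ((4*4)*12)*(1/1111) + 1711193 = (16*12)*(1/1111) + 1711193 = 192*(1/1111) + 1711193 = 192/1111 + 1711193 = 1901135615/1111 ≈ 1.7112e+6)
-f = -1*1901135615/1111 = -1901135615/1111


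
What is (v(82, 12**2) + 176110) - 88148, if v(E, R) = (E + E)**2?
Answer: 114858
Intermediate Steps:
v(E, R) = 4*E**2 (v(E, R) = (2*E)**2 = 4*E**2)
(v(82, 12**2) + 176110) - 88148 = (4*82**2 + 176110) - 88148 = (4*6724 + 176110) - 88148 = (26896 + 176110) - 88148 = 203006 - 88148 = 114858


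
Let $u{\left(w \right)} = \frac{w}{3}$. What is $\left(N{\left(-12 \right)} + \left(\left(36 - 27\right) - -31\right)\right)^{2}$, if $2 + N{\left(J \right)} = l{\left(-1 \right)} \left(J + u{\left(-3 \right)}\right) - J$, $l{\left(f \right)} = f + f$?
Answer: $5776$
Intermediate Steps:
$l{\left(f \right)} = 2 f$
$u{\left(w \right)} = \frac{w}{3}$ ($u{\left(w \right)} = w \frac{1}{3} = \frac{w}{3}$)
$N{\left(J \right)} = - 3 J$ ($N{\left(J \right)} = -2 - \left(J - 2 \left(-1\right) \left(J + \frac{1}{3} \left(-3\right)\right)\right) = -2 - \left(J + 2 \left(J - 1\right)\right) = -2 - \left(J + 2 \left(-1 + J\right)\right) = -2 - \left(-2 + 3 J\right) = - 3 J$)
$\left(N{\left(-12 \right)} + \left(\left(36 - 27\right) - -31\right)\right)^{2} = \left(\left(-3\right) \left(-12\right) + \left(\left(36 - 27\right) - -31\right)\right)^{2} = \left(36 + \left(9 + 31\right)\right)^{2} = \left(36 + 40\right)^{2} = 76^{2} = 5776$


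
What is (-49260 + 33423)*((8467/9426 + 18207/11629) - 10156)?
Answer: 5875418204555821/36538318 ≈ 1.6080e+8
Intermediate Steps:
(-49260 + 33423)*((8467/9426 + 18207/11629) - 10156) = -15837*((8467*(1/9426) + 18207*(1/11629)) - 10156) = -15837*((8467/9426 + 18207/11629) - 10156) = -15837*(270081925/109614954 - 10156) = -15837*(-1112979390899/109614954) = 5875418204555821/36538318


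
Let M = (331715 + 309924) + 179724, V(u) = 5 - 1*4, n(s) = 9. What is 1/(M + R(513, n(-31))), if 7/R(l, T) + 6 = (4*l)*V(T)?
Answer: 2046/1680508705 ≈ 1.2175e-6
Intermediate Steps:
V(u) = 1 (V(u) = 5 - 4 = 1)
R(l, T) = 7/(-6 + 4*l) (R(l, T) = 7/(-6 + (4*l)*1) = 7/(-6 + 4*l))
M = 821363 (M = 641639 + 179724 = 821363)
1/(M + R(513, n(-31))) = 1/(821363 + 7/(2*(-3 + 2*513))) = 1/(821363 + 7/(2*(-3 + 1026))) = 1/(821363 + (7/2)/1023) = 1/(821363 + (7/2)*(1/1023)) = 1/(821363 + 7/2046) = 1/(1680508705/2046) = 2046/1680508705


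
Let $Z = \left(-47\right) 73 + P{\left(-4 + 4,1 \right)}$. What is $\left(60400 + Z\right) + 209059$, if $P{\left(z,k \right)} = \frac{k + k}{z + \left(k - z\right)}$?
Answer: $266030$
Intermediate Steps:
$P{\left(z,k \right)} = 2$ ($P{\left(z,k \right)} = \frac{2 k}{k} = 2$)
$Z = -3429$ ($Z = \left(-47\right) 73 + 2 = -3431 + 2 = -3429$)
$\left(60400 + Z\right) + 209059 = \left(60400 - 3429\right) + 209059 = 56971 + 209059 = 266030$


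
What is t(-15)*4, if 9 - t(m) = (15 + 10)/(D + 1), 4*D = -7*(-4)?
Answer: 47/2 ≈ 23.500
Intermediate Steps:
D = 7 (D = (-7*(-4))/4 = (1/4)*28 = 7)
t(m) = 47/8 (t(m) = 9 - (15 + 10)/(7 + 1) = 9 - 25/8 = 47/8)
t(-15)*4 = (47/8)*4 = 47/2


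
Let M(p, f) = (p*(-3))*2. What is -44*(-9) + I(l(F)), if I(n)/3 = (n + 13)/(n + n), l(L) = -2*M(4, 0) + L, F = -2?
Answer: 36609/92 ≈ 397.92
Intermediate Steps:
M(p, f) = -6*p (M(p, f) = -3*p*2 = -6*p)
l(L) = 48 + L (l(L) = -(-12)*4 + L = -2*(-24) + L = 48 + L)
I(n) = 3*(13 + n)/(2*n) (I(n) = 3*((n + 13)/(n + n)) = 3*((13 + n)/((2*n))) = 3*((13 + n)*(1/(2*n))) = 3*((13 + n)/(2*n)) = 3*(13 + n)/(2*n))
-44*(-9) + I(l(F)) = -44*(-9) + 3*(13 + (48 - 2))/(2*(48 - 2)) = 396 + (3/2)*(13 + 46)/46 = 396 + (3/2)*(1/46)*59 = 396 + 177/92 = 36609/92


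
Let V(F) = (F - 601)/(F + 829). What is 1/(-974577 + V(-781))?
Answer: -24/23390539 ≈ -1.0261e-6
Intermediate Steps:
V(F) = (-601 + F)/(829 + F)
1/(-974577 + V(-781)) = 1/(-974577 + (-601 - 781)/(829 - 781)) = 1/(-974577 - 1382/48) = 1/(-974577 + (1/48)*(-1382)) = 1/(-974577 - 691/24) = 1/(-23390539/24) = -24/23390539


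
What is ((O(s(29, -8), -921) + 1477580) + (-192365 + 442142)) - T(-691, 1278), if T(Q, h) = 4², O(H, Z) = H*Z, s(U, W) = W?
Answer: 1734709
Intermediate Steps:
T(Q, h) = 16
((O(s(29, -8), -921) + 1477580) + (-192365 + 442142)) - T(-691, 1278) = ((-8*(-921) + 1477580) + (-192365 + 442142)) - 1*16 = ((7368 + 1477580) + 249777) - 16 = (1484948 + 249777) - 16 = 1734725 - 16 = 1734709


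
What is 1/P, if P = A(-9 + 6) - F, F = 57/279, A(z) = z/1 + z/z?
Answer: -93/205 ≈ -0.45366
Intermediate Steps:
A(z) = 1 + z (A(z) = z*1 + 1 = z + 1 = 1 + z)
F = 19/93 (F = 57*(1/279) = 19/93 ≈ 0.20430)
P = -205/93 (P = (1 + (-9 + 6)) - 1*19/93 = (1 - 3) - 19/93 = -2 - 19/93 = -205/93 ≈ -2.2043)
1/P = 1/(-205/93) = -93/205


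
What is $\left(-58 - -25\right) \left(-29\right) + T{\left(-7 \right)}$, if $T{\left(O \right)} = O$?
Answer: $950$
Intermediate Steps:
$\left(-58 - -25\right) \left(-29\right) + T{\left(-7 \right)} = \left(-58 - -25\right) \left(-29\right) - 7 = \left(-58 + 25\right) \left(-29\right) - 7 = \left(-33\right) \left(-29\right) - 7 = 957 - 7 = 950$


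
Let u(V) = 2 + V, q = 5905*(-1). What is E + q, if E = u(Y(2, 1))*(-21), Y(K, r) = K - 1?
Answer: -5968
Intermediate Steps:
q = -5905
Y(K, r) = -1 + K
E = -63 (E = (2 + (-1 + 2))*(-21) = (2 + 1)*(-21) = 3*(-21) = -63)
E + q = -63 - 5905 = -5968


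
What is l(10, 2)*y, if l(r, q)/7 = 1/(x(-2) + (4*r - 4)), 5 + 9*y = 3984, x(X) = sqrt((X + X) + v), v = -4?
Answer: 27853/326 - 27853*I*sqrt(2)/5868 ≈ 85.439 - 6.7127*I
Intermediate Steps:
x(X) = sqrt(-4 + 2*X) (x(X) = sqrt((X + X) - 4) = sqrt(2*X - 4) = sqrt(-4 + 2*X))
y = 3979/9 (y = -5/9 + (1/9)*3984 = -5/9 + 1328/3 = 3979/9 ≈ 442.11)
l(r, q) = 7/(-4 + 4*r + 2*I*sqrt(2)) (l(r, q) = 7/(sqrt(-4 + 2*(-2)) + (4*r - 4)) = 7/(sqrt(-4 - 4) + (-4 + 4*r)) = 7/(sqrt(-8) + (-4 + 4*r)) = 7/(2*I*sqrt(2) + (-4 + 4*r)) = 7/(-4 + 4*r + 2*I*sqrt(2)))
l(10, 2)*y = (7/(2*(-2 + 2*10 + I*sqrt(2))))*(3979/9) = (7/(2*(-2 + 20 + I*sqrt(2))))*(3979/9) = (7/(2*(18 + I*sqrt(2))))*(3979/9) = 27853/(18*(18 + I*sqrt(2)))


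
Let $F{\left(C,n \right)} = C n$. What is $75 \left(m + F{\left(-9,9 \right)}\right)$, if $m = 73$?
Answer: $-600$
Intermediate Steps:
$75 \left(m + F{\left(-9,9 \right)}\right) = 75 \left(73 - 81\right) = 75 \left(-8\right) = -600$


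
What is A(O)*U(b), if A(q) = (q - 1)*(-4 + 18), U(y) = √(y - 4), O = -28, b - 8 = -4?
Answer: 0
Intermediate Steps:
b = 4 (b = 8 - 4 = 4)
U(y) = √(-4 + y)
A(q) = -14 + 14*q (A(q) = (-1 + q)*14 = -14 + 14*q)
A(O)*U(b) = (-14 + 14*(-28))*√(-4 + 4) = (-14 - 392)*√0 = -406*0 = 0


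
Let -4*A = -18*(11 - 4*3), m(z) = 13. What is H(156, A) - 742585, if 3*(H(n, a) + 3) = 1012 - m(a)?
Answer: -742255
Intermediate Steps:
A = -9/2 (A = -(-9)*(11 - 4*3)/2 = -(-9)*(11 - 12)/2 = -(-9)*(-1)/2 = -¼*18 = -9/2 ≈ -4.5000)
H(n, a) = 330 (H(n, a) = -3 + (1012 - 1*13)/3 = -3 + (1012 - 13)/3 = -3 + (⅓)*999 = -3 + 333 = 330)
H(156, A) - 742585 = 330 - 742585 = -742255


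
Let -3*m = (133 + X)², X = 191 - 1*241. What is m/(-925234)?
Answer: 6889/2775702 ≈ 0.0024819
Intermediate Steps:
X = -50 (X = 191 - 241 = -50)
m = -6889/3 (m = -(133 - 50)²/3 = -⅓*83² = -⅓*6889 = -6889/3 ≈ -2296.3)
m/(-925234) = -6889/3/(-925234) = -6889/3*(-1/925234) = 6889/2775702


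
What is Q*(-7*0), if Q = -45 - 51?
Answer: 0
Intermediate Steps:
Q = -96
Q*(-7*0) = -(-672)*0 = -96*0 = 0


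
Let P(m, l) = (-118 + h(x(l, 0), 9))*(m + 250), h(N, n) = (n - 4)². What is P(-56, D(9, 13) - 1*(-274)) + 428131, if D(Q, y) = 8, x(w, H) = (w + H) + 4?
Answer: 410089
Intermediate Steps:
x(w, H) = 4 + H + w (x(w, H) = (H + w) + 4 = 4 + H + w)
h(N, n) = (-4 + n)²
P(m, l) = -23250 - 93*m (P(m, l) = (-118 + (-4 + 9)²)*(m + 250) = (-118 + 5²)*(250 + m) = (-118 + 25)*(250 + m) = -93*(250 + m) = -23250 - 93*m)
P(-56, D(9, 13) - 1*(-274)) + 428131 = (-23250 - 93*(-56)) + 428131 = (-23250 + 5208) + 428131 = -18042 + 428131 = 410089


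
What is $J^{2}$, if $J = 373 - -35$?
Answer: $166464$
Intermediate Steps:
$J = 408$ ($J = 373 + 35 = 408$)
$J^{2} = 408^{2} = 166464$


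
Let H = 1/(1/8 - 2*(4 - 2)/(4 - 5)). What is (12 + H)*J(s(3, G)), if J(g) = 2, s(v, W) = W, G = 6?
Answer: 808/33 ≈ 24.485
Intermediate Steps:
H = 8/33 (H = 1/(1*(⅛) - 2/((-1/2))) = 1/(⅛ - 2/((-1*½))) = 1/(⅛ - 2/(-½)) = 1/(⅛ - 2*(-2)) = 1/(⅛ + 4) = 1/(33/8) = 8/33 ≈ 0.24242)
(12 + H)*J(s(3, G)) = (12 + 8/33)*2 = (404/33)*2 = 808/33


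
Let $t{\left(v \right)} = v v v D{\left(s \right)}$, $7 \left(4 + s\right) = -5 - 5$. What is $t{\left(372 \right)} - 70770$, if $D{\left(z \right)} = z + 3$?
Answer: $- \frac{875635806}{7} \approx -1.2509 \cdot 10^{8}$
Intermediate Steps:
$s = - \frac{38}{7}$ ($s = -4 + \frac{-5 - 5}{7} = -4 + \frac{1}{7} \left(-10\right) = -4 - \frac{10}{7} = - \frac{38}{7} \approx -5.4286$)
$D{\left(z \right)} = 3 + z$
$t{\left(v \right)} = - \frac{17 v^{3}}{7}$ ($t{\left(v \right)} = v v v \left(3 - \frac{38}{7}\right) = v v^{2} \left(- \frac{17}{7}\right) = v^{3} \left(- \frac{17}{7}\right) = - \frac{17 v^{3}}{7}$)
$t{\left(372 \right)} - 70770 = - \frac{17 \cdot 372^{3}}{7} - 70770 = \left(- \frac{17}{7}\right) 51478848 - 70770 = - \frac{875140416}{7} - 70770 = - \frac{875635806}{7}$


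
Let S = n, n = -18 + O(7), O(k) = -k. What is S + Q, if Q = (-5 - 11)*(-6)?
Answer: 71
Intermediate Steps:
n = -25 (n = -18 - 1*7 = -18 - 7 = -25)
Q = 96 (Q = -16*(-6) = 96)
S = -25
S + Q = -25 + 96 = 71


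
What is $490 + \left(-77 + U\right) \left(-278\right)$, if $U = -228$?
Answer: $85280$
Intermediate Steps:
$490 + \left(-77 + U\right) \left(-278\right) = 490 + \left(-77 - 228\right) \left(-278\right) = 490 - -84790 = 490 + 84790 = 85280$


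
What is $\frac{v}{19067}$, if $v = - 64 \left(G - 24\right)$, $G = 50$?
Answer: $- \frac{1664}{19067} \approx -0.087271$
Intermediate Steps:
$v = -1664$ ($v = - 64 \left(50 - 24\right) = \left(-64\right) 26 = -1664$)
$\frac{v}{19067} = - \frac{1664}{19067}$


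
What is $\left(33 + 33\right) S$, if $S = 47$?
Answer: $3102$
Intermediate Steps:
$\left(33 + 33\right) S = \left(33 + 33\right) 47 = 66 \cdot 47 = 3102$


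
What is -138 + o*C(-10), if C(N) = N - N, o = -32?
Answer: -138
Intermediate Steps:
C(N) = 0
-138 + o*C(-10) = -138 - 32*0 = -138 + 0 = -138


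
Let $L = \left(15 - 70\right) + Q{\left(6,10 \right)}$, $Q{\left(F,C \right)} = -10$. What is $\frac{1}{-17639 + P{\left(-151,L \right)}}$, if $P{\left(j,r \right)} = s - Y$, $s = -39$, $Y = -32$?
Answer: $- \frac{1}{17646} \approx -5.667 \cdot 10^{-5}$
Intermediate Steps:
$L = -65$ ($L = \left(15 - 70\right) - 10 = -55 - 10 = -65$)
$P{\left(j,r \right)} = -7$ ($P{\left(j,r \right)} = -39 - -32 = -39 + 32 = -7$)
$\frac{1}{-17639 + P{\left(-151,L \right)}} = \frac{1}{-17639 - 7} = \frac{1}{-17646} = - \frac{1}{17646}$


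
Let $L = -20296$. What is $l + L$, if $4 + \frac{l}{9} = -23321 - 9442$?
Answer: $-315199$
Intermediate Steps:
$l = -294903$ ($l = -36 + 9 \left(-23321 - 9442\right) = -36 + 9 \left(-32763\right) = -36 - 294867 = -294903$)
$l + L = -294903 - 20296 = -315199$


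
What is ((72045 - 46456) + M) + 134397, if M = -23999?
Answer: 135987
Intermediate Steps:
((72045 - 46456) + M) + 134397 = ((72045 - 46456) - 23999) + 134397 = (25589 - 23999) + 134397 = 1590 + 134397 = 135987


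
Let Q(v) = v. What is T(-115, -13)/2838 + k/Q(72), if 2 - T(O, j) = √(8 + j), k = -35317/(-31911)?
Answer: 1588255/98796456 - I*√5/2838 ≈ 0.016076 - 0.0007879*I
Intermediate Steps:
k = 35317/31911 (k = -35317*(-1/31911) = 35317/31911 ≈ 1.1067)
T(O, j) = 2 - √(8 + j)
T(-115, -13)/2838 + k/Q(72) = (2 - √(8 - 13))/2838 + (35317/31911)/72 = (2 - √(-5))*(1/2838) + (35317/31911)*(1/72) = (2 - I*√5)*(1/2838) + 35317/2297592 = (1/1419 - I*√5/2838) + 35317/2297592 = 1588255/98796456 - I*√5/2838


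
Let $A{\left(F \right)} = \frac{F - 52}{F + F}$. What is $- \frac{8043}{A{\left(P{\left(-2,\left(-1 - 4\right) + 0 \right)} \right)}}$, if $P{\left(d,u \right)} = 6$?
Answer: $\frac{48258}{23} \approx 2098.2$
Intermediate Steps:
$A{\left(F \right)} = \frac{-52 + F}{2 F}$
$- \frac{8043}{A{\left(P{\left(-2,\left(-1 - 4\right) + 0 \right)} \right)}} = - \frac{8043}{\frac{1}{2} \cdot \frac{1}{6} \left(-52 + 6\right)} = - \frac{8043}{\frac{1}{2} \cdot \frac{1}{6} \left(-46\right)} = - \frac{8043}{- \frac{23}{6}} = \left(-8043\right) \left(- \frac{6}{23}\right) = \frac{48258}{23}$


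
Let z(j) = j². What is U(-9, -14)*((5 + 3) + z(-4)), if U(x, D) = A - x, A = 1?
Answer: 240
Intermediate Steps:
U(x, D) = 1 - x
U(-9, -14)*((5 + 3) + z(-4)) = (1 - 1*(-9))*((5 + 3) + (-4)²) = (1 + 9)*(8 + 16) = 10*24 = 240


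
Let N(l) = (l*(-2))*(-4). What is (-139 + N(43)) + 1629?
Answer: 1834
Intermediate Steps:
N(l) = 8*l (N(l) = -2*l*(-4) = 8*l)
(-139 + N(43)) + 1629 = (-139 + 8*43) + 1629 = (-139 + 344) + 1629 = 205 + 1629 = 1834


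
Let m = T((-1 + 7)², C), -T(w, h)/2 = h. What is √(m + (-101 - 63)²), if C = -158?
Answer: 2*√6803 ≈ 164.96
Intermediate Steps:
T(w, h) = -2*h
m = 316 (m = -2*(-158) = 316)
√(m + (-101 - 63)²) = √(316 + (-101 - 63)²) = √(316 + (-164)²) = √(316 + 26896) = √27212 = 2*√6803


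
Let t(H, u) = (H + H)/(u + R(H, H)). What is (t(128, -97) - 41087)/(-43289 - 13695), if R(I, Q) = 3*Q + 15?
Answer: 6204009/8604584 ≈ 0.72101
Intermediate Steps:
R(I, Q) = 15 + 3*Q
t(H, u) = 2*H/(15 + u + 3*H) (t(H, u) = (H + H)/(u + (15 + 3*H)) = (2*H)/(15 + u + 3*H) = 2*H/(15 + u + 3*H))
(t(128, -97) - 41087)/(-43289 - 13695) = (2*128/(15 - 97 + 3*128) - 41087)/(-43289 - 13695) = (2*128/(15 - 97 + 384) - 41087)/(-56984) = (2*128/302 - 41087)*(-1/56984) = (2*128*(1/302) - 41087)*(-1/56984) = (128/151 - 41087)*(-1/56984) = -6204009/151*(-1/56984) = 6204009/8604584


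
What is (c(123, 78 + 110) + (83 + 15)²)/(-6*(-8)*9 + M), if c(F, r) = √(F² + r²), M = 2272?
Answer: 2401/676 + √50473/2704 ≈ 3.6349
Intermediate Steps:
(c(123, 78 + 110) + (83 + 15)²)/(-6*(-8)*9 + M) = (√(123² + (78 + 110)²) + (83 + 15)²)/(-6*(-8)*9 + 2272) = (√(15129 + 188²) + 98²)/(48*9 + 2272) = (√(15129 + 35344) + 9604)/(432 + 2272) = (√50473 + 9604)/2704 = (9604 + √50473)*(1/2704) = 2401/676 + √50473/2704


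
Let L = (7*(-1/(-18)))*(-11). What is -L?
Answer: 77/18 ≈ 4.2778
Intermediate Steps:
L = -77/18 (L = (7*(-1*(-1/18)))*(-11) = (7*(1/18))*(-11) = (7/18)*(-11) = -77/18 ≈ -4.2778)
-L = -1*(-77/18) = 77/18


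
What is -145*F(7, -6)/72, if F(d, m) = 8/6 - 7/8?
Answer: -1595/1728 ≈ -0.92303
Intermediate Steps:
F(d, m) = 11/24 (F(d, m) = 8*(⅙) - 7*⅛ = 4/3 - 7/8 = 11/24)
-145*F(7, -6)/72 = -145*11/24/72 = -1595/24*1/72 = -1595/1728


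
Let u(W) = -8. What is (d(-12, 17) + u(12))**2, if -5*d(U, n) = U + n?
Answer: 81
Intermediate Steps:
d(U, n) = -U/5 - n/5 (d(U, n) = -(U + n)/5 = -U/5 - n/5)
(d(-12, 17) + u(12))**2 = ((-1/5*(-12) - 1/5*17) - 8)**2 = ((12/5 - 17/5) - 8)**2 = (-1 - 8)**2 = (-9)**2 = 81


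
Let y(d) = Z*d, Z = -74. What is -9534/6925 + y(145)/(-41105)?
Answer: -63517964/56930425 ≈ -1.1157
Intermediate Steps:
y(d) = -74*d
-9534/6925 + y(145)/(-41105) = -9534/6925 - 74*145/(-41105) = -9534*1/6925 - 10730*(-1/41105) = -9534/6925 + 2146/8221 = -63517964/56930425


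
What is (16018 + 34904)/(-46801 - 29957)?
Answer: -8487/12793 ≈ -0.66341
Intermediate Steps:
(16018 + 34904)/(-46801 - 29957) = 50922/(-76758) = 50922*(-1/76758) = -8487/12793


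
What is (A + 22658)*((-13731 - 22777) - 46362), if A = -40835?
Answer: 1506327990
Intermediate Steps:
(A + 22658)*((-13731 - 22777) - 46362) = (-40835 + 22658)*((-13731 - 22777) - 46362) = -18177*(-36508 - 46362) = -18177*(-82870) = 1506327990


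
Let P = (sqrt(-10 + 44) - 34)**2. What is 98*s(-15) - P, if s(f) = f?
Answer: -2660 + 68*sqrt(34) ≈ -2263.5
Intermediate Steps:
P = (-34 + sqrt(34))**2 (P = (sqrt(34) - 34)**2 = (-34 + sqrt(34))**2 ≈ 793.50)
98*s(-15) - P = 98*(-15) - (34 - sqrt(34))**2 = -1470 - (34 - sqrt(34))**2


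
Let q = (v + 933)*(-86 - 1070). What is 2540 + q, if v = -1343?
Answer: 476500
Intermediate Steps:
q = 473960 (q = (-1343 + 933)*(-86 - 1070) = -410*(-1156) = 473960)
2540 + q = 2540 + 473960 = 476500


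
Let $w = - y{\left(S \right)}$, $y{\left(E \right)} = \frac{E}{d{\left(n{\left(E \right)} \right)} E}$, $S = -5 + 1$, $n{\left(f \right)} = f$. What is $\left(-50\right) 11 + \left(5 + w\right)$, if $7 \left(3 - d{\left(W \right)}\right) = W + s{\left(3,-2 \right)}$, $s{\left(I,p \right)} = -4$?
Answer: $- \frac{15812}{29} \approx -545.24$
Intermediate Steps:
$S = -4$
$d{\left(W \right)} = \frac{25}{7} - \frac{W}{7}$ ($d{\left(W \right)} = 3 - \frac{W - 4}{7} = 3 - \frac{-4 + W}{7} = 3 - \left(- \frac{4}{7} + \frac{W}{7}\right) = \frac{25}{7} - \frac{W}{7}$)
$y{\left(E \right)} = \frac{1}{\frac{25}{7} - \frac{E}{7}}$ ($y{\left(E \right)} = \frac{E}{\left(\frac{25}{7} - \frac{E}{7}\right) E} = \frac{E}{E \left(\frac{25}{7} - \frac{E}{7}\right)} = E \frac{1}{E \left(\frac{25}{7} - \frac{E}{7}\right)} = \frac{1}{\frac{25}{7} - \frac{E}{7}}$)
$w = - \frac{7}{29}$ ($w = - \frac{-7}{-25 - 4} = - \frac{-7}{-29} = - \frac{\left(-7\right) \left(-1\right)}{29} = \left(-1\right) \frac{7}{29} = - \frac{7}{29} \approx -0.24138$)
$\left(-50\right) 11 + \left(5 + w\right) = \left(-50\right) 11 + \left(5 - \frac{7}{29}\right) = -550 + \frac{138}{29} = - \frac{15812}{29}$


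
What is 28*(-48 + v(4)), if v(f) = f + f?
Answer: -1120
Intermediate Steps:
v(f) = 2*f
28*(-48 + v(4)) = 28*(-48 + 2*4) = 28*(-48 + 8) = 28*(-40) = -1120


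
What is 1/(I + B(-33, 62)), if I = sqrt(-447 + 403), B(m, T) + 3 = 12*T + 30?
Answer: 771/594485 - 2*I*sqrt(11)/594485 ≈ 0.0012969 - 1.1158e-5*I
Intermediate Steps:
B(m, T) = 27 + 12*T (B(m, T) = -3 + (12*T + 30) = -3 + (30 + 12*T) = 27 + 12*T)
I = 2*I*sqrt(11) (I = sqrt(-44) = 2*I*sqrt(11) ≈ 6.6332*I)
1/(I + B(-33, 62)) = 1/(2*I*sqrt(11) + (27 + 12*62)) = 1/(2*I*sqrt(11) + (27 + 744)) = 1/(2*I*sqrt(11) + 771) = 1/(771 + 2*I*sqrt(11))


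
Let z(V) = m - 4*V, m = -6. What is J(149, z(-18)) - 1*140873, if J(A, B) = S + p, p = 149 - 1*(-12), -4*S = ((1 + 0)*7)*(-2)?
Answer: -281417/2 ≈ -1.4071e+5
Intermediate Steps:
S = 7/2 (S = -(1 + 0)*7*(-2)/4 = -1*7*(-2)/4 = -7*(-2)/4 = -1/4*(-14) = 7/2 ≈ 3.5000)
p = 161 (p = 149 + 12 = 161)
z(V) = -6 - 4*V
J(A, B) = 329/2 (J(A, B) = 7/2 + 161 = 329/2)
J(149, z(-18)) - 1*140873 = 329/2 - 1*140873 = 329/2 - 140873 = -281417/2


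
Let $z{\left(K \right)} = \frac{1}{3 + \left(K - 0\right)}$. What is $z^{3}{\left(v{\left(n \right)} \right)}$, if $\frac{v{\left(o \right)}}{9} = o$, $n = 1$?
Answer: $\frac{1}{1728} \approx 0.0005787$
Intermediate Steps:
$v{\left(o \right)} = 9 o$
$z{\left(K \right)} = \frac{1}{3 + K}$ ($z{\left(K \right)} = \frac{1}{3 + \left(K + 0\right)} = \frac{1}{3 + K}$)
$z^{3}{\left(v{\left(n \right)} \right)} = \left(\frac{1}{3 + 9 \cdot 1}\right)^{3} = \left(\frac{1}{3 + 9}\right)^{3} = \left(\frac{1}{12}\right)^{3} = \frac{1}{1728}$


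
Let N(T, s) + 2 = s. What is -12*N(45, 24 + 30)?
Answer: -624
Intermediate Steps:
N(T, s) = -2 + s
-12*N(45, 24 + 30) = -12*(-2 + (24 + 30)) = -12*(-2 + 54) = -12*52 = -624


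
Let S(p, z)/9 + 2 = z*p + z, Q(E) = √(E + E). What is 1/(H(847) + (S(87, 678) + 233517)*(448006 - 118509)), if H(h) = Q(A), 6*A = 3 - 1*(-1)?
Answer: 761607603225/193348713763376343466871 - 2*√3/193348713763376343466871 ≈ 3.9390e-12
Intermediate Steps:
A = ⅔ (A = (3 - 1*(-1))/6 = (3 + 1)/6 = (⅙)*4 = ⅔ ≈ 0.66667)
Q(E) = √2*√E (Q(E) = √(2*E) = √2*√E)
S(p, z) = -18 + 9*z + 9*p*z (S(p, z) = -18 + 9*(z*p + z) = -18 + 9*(p*z + z) = -18 + 9*(z + p*z) = -18 + (9*z + 9*p*z) = -18 + 9*z + 9*p*z)
H(h) = 2*√3/3 (H(h) = √2*√(⅔) = √2*(√6/3) = 2*√3/3)
1/(H(847) + (S(87, 678) + 233517)*(448006 - 118509)) = 1/(2*√3/3 + ((-18 + 9*678 + 9*87*678) + 233517)*(448006 - 118509)) = 1/(2*√3/3 + ((-18 + 6102 + 530874) + 233517)*329497) = 1/(2*√3/3 + (536958 + 233517)*329497) = 1/(2*√3/3 + 770475*329497) = 1/(2*√3/3 + 253869201075) = 1/(253869201075 + 2*√3/3)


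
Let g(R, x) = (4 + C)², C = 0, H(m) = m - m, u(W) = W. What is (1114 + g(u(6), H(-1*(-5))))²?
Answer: 1276900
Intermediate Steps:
H(m) = 0
g(R, x) = 16 (g(R, x) = (4 + 0)² = 4² = 16)
(1114 + g(u(6), H(-1*(-5))))² = (1114 + 16)² = 1130² = 1276900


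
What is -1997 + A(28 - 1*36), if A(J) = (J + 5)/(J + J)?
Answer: -31949/16 ≈ -1996.8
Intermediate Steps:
A(J) = (5 + J)/(2*J) (A(J) = (5 + J)/((2*J)) = (5 + J)*(1/(2*J)) = (5 + J)/(2*J))
-1997 + A(28 - 1*36) = -1997 + (5 + (28 - 1*36))/(2*(28 - 1*36)) = -1997 + (5 + (28 - 36))/(2*(28 - 36)) = -1997 + (½)*(5 - 8)/(-8) = -1997 + (½)*(-⅛)*(-3) = -1997 + 3/16 = -31949/16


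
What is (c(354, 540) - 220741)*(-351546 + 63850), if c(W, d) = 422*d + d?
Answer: -2209217584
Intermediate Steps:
c(W, d) = 423*d
(c(354, 540) - 220741)*(-351546 + 63850) = (423*540 - 220741)*(-351546 + 63850) = (228420 - 220741)*(-287696) = 7679*(-287696) = -2209217584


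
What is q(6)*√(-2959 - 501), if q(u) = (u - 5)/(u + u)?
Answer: I*√865/6 ≈ 4.9018*I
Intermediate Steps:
q(u) = (-5 + u)/(2*u) (q(u) = (-5 + u)/((2*u)) = (-5 + u)*(1/(2*u)) = (-5 + u)/(2*u))
q(6)*√(-2959 - 501) = ((½)*(-5 + 6)/6)*√(-2959 - 501) = ((½)*(⅙)*1)*√(-3460) = (2*I*√865)/12 = I*√865/6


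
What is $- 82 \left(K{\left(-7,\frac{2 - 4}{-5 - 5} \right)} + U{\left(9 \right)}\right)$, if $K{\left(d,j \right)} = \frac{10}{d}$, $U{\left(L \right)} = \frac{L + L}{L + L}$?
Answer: $\frac{246}{7} \approx 35.143$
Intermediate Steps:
$U{\left(L \right)} = 1$ ($U{\left(L \right)} = \frac{2 L}{2 L} = 2 L \frac{1}{2 L} = 1$)
$- 82 \left(K{\left(-7,\frac{2 - 4}{-5 - 5} \right)} + U{\left(9 \right)}\right) = - 82 \left(\frac{10}{-7} + 1\right) = - 82 \left(10 \left(- \frac{1}{7}\right) + 1\right) = - 82 \left(- \frac{10}{7} + 1\right) = \left(-82\right) \left(- \frac{3}{7}\right) = \frac{246}{7}$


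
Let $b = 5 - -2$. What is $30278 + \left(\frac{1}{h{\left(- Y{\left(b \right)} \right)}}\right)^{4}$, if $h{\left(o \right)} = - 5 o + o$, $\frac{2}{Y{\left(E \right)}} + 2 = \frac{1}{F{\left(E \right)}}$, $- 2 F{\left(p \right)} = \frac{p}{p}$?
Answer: $\frac{484449}{16} \approx 30278.0$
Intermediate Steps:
$F{\left(p \right)} = - \frac{1}{2}$ ($F{\left(p \right)} = - \frac{p \frac{1}{p}}{2} = \left(- \frac{1}{2}\right) 1 = - \frac{1}{2}$)
$b = 7$ ($b = 5 + 2 = 7$)
$Y{\left(E \right)} = - \frac{1}{2}$ ($Y{\left(E \right)} = \frac{2}{-2 + \frac{1}{- \frac{1}{2}}} = \frac{2}{-2 - 2} = \frac{2}{-4} = 2 \left(- \frac{1}{4}\right) = - \frac{1}{2}$)
$h{\left(o \right)} = - 4 o$
$30278 + \left(\frac{1}{h{\left(- Y{\left(b \right)} \right)}}\right)^{4} = 30278 + \left(\frac{1}{\left(-4\right) \left(\left(-1\right) \left(- \frac{1}{2}\right)\right)}\right)^{4} = 30278 + \left(\frac{1}{\left(-4\right) \frac{1}{2}}\right)^{4} = 30278 + \left(\frac{1}{-2}\right)^{4} = 30278 + \left(- \frac{1}{2}\right)^{4} = 30278 + \frac{1}{16} = \frac{484449}{16}$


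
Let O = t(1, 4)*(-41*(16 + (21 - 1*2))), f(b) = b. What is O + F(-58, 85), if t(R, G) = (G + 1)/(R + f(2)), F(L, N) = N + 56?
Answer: -6752/3 ≈ -2250.7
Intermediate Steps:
F(L, N) = 56 + N
t(R, G) = (1 + G)/(2 + R) (t(R, G) = (G + 1)/(R + 2) = (1 + G)/(2 + R))
O = -7175/3 (O = ((1 + 4)/(2 + 1))*(-41*(16 + (21 - 1*2))) = (5/3)*(-41*(16 + (21 - 2))) = ((1/3)*5)*(-41*(16 + 19)) = 5*(-41*35)/3 = (5/3)*(-1435) = -7175/3 ≈ -2391.7)
O + F(-58, 85) = -7175/3 + (56 + 85) = -7175/3 + 141 = -6752/3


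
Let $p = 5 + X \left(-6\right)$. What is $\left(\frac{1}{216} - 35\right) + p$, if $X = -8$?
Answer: $\frac{3889}{216} \approx 18.005$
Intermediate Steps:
$p = 53$ ($p = 5 - -48 = 5 + 48 = 53$)
$\left(\frac{1}{216} - 35\right) + p = \left(\frac{1}{216} - 35\right) + 53 = - \frac{7559}{216} + 53 = \frac{3889}{216}$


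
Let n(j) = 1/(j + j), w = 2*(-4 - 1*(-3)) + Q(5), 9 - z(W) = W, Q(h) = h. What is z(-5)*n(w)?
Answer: 7/3 ≈ 2.3333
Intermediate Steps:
z(W) = 9 - W
w = 3 (w = 2*(-4 - 1*(-3)) + 5 = 2*(-4 + 3) + 5 = 2*(-1) + 5 = -2 + 5 = 3)
n(j) = 1/(2*j)
z(-5)*n(w) = (9 - 1*(-5))*((½)/3) = (9 + 5)*((½)*(⅓)) = 14*(⅙) = 7/3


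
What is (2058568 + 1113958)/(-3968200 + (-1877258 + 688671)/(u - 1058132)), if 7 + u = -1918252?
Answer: -9442677833666/11810913577613 ≈ -0.79949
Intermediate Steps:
u = -1918259 (u = -7 - 1918252 = -1918259)
(2058568 + 1113958)/(-3968200 + (-1877258 + 688671)/(u - 1058132)) = (2058568 + 1113958)/(-3968200 + (-1877258 + 688671)/(-1918259 - 1058132)) = 3172526/(-3968200 - 1188587/(-2976391)) = 3172526/(-3968200 - 1188587*(-1/2976391)) = 3172526/(-3968200 + 1188587/2976391) = 3172526/(-11810913577613/2976391) = 3172526*(-2976391/11810913577613) = -9442677833666/11810913577613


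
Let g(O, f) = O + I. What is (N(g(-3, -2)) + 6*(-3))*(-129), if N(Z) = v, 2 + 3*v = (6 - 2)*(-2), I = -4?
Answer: 2752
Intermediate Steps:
v = -10/3 (v = -⅔ + ((6 - 2)*(-2))/3 = -⅔ + (4*(-2))/3 = -⅔ + (⅓)*(-8) = -⅔ - 8/3 = -10/3 ≈ -3.3333)
g(O, f) = -4 + O (g(O, f) = O - 4 = -4 + O)
N(Z) = -10/3
(N(g(-3, -2)) + 6*(-3))*(-129) = (-10/3 + 6*(-3))*(-129) = (-10/3 - 18)*(-129) = -64/3*(-129) = 2752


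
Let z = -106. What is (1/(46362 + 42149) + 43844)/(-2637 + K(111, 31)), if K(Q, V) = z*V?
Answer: -3880676285/524250653 ≈ -7.4023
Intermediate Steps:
K(Q, V) = -106*V
(1/(46362 + 42149) + 43844)/(-2637 + K(111, 31)) = (1/(46362 + 42149) + 43844)/(-2637 - 106*31) = (1/88511 + 43844)/(-2637 - 3286) = (1/88511 + 43844)/(-5923) = (3880676285/88511)*(-1/5923) = -3880676285/524250653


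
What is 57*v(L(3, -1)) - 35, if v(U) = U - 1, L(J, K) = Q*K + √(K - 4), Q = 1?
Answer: -149 + 57*I*√5 ≈ -149.0 + 127.46*I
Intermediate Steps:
L(J, K) = K + √(-4 + K) (L(J, K) = 1*K + √(K - 4) = K + √(-4 + K))
v(U) = -1 + U
57*v(L(3, -1)) - 35 = 57*(-1 + (-1 + √(-4 - 1))) - 35 = 57*(-1 + (-1 + √(-5))) - 35 = 57*(-1 + (-1 + I*√5)) - 35 = 57*(-2 + I*√5) - 35 = (-114 + 57*I*√5) - 35 = -149 + 57*I*√5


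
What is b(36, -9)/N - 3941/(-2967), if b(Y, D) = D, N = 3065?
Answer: 12052462/9093855 ≈ 1.3253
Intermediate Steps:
b(36, -9)/N - 3941/(-2967) = -9/3065 - 3941/(-2967) = -9*1/3065 - 3941*(-1/2967) = -9/3065 + 3941/2967 = 12052462/9093855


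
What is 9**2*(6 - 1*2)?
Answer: 324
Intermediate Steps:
9**2*(6 - 1*2) = 81*(6 - 2) = 81*4 = 324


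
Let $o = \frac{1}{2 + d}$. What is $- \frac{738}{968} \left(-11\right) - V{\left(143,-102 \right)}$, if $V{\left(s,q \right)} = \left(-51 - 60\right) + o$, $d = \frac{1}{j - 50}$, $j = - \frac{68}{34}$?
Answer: $\frac{538771}{4532} \approx 118.88$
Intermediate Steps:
$j = -2$ ($j = \left(-68\right) \frac{1}{34} = -2$)
$d = - \frac{1}{52}$ ($d = \frac{1}{-2 - 50} = \frac{1}{-52} = - \frac{1}{52} \approx -0.019231$)
$o = \frac{52}{103}$ ($o = \frac{1}{2 - \frac{1}{52}} = \frac{1}{\frac{103}{52}} = \frac{52}{103} \approx 0.50485$)
$V{\left(s,q \right)} = - \frac{11381}{103}$ ($V{\left(s,q \right)} = \left(-51 - 60\right) + \frac{52}{103} = -111 + \frac{52}{103} = - \frac{11381}{103}$)
$- \frac{738}{968} \left(-11\right) - V{\left(143,-102 \right)} = - \frac{738}{968} \left(-11\right) - - \frac{11381}{103} = \left(-738\right) \frac{1}{968} \left(-11\right) + \frac{11381}{103} = \left(- \frac{369}{484}\right) \left(-11\right) + \frac{11381}{103} = \frac{369}{44} + \frac{11381}{103} = \frac{538771}{4532}$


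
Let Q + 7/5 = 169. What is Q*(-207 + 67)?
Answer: -23464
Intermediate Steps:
Q = 838/5 (Q = -7/5 + 169 = 838/5 ≈ 167.60)
Q*(-207 + 67) = 838*(-207 + 67)/5 = (838/5)*(-140) = -23464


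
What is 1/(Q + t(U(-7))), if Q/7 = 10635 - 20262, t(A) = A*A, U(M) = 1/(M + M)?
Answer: -196/13208243 ≈ -1.4839e-5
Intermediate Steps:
U(M) = 1/(2*M)
t(A) = A**2
Q = -67389 (Q = 7*(10635 - 20262) = 7*(-9627) = -67389)
1/(Q + t(U(-7))) = 1/(-67389 + ((1/2)/(-7))**2) = 1/(-67389 + ((1/2)*(-1/7))**2) = 1/(-67389 + (-1/14)**2) = 1/(-67389 + 1/196) = 1/(-13208243/196) = -196/13208243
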